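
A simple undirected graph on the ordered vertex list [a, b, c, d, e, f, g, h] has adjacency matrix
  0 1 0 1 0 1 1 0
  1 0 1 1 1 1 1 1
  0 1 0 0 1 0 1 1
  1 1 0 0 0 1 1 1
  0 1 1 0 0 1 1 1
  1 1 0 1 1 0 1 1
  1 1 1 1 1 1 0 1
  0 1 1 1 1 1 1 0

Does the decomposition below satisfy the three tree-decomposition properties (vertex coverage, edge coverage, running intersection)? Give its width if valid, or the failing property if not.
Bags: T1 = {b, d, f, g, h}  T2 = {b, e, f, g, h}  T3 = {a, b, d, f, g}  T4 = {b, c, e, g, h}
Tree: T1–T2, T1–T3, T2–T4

Checking the three conditions: (i) the bags cover all of {a, b, c, d, e, f, g, h}; (ii) for each edge, some bag contains both endpoints; (iii) the bags containing any fixed vertex form a subtree. All hold, so the decomposition is valid with width 5 − 1 = 4.

Yes; width 4.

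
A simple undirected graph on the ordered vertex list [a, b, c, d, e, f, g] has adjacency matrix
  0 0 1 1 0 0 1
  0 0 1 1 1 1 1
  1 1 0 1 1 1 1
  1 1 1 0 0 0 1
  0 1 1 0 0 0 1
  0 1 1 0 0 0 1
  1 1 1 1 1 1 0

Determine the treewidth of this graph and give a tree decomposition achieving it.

Treewidth 3.
Bags: B1 = {b, c, d, g}  B2 = {a, c, d, g}  B3 = {b, c, e, g}  B4 = {b, c, f, g}
Tree: B1–B2, B1–B3, B1–B4

Every bag has size at most 4, so the width is 4 − 1 = 3 and tw(G) ≤ 3. Conversely, {a, c, d, g} is a clique of size 4, and the vertices of any clique must share a bag in every tree decomposition; so some bag has ≥ 4 vertices and tw(G) ≥ 3. Hence tw(G) = 3 exactly.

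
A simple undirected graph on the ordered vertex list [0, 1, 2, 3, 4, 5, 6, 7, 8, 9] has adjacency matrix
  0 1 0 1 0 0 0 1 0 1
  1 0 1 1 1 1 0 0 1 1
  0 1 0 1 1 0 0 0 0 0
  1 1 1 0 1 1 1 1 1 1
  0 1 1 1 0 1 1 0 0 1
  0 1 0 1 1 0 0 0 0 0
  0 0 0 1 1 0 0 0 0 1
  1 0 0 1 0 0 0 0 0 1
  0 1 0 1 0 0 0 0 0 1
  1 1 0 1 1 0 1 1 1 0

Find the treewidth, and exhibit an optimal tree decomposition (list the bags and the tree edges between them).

Treewidth 3.
Bags: B1 = {1, 3, 4, 9}  B2 = {0, 1, 3, 9}  B3 = {1, 3, 8, 9}  B4 = {3, 4, 6, 9}  B5 = {1, 3, 4, 5}  B6 = {1, 2, 3, 4}  B7 = {0, 3, 7, 9}
Tree: B1–B2, B1–B3, B1–B4, B1–B5, B1–B6, B2–B7

The largest bag has 4 vertices, giving width 3; this decomposition certifies tw(G) ≤ 3. Conversely, {0, 1, 3, 9} is a clique of size 4, and the vertices of any clique must share a bag in every tree decomposition; so some bag has ≥ 4 vertices and tw(G) ≥ 3. Combining the bounds, tw(G) = 3.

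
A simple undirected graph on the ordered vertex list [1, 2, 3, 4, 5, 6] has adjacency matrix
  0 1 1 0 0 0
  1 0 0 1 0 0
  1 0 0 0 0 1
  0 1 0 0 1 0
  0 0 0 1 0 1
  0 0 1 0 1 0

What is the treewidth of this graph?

2

A width-2 tree decomposition is:
Bags: B1 = {2, 4, 5}  B2 = {2, 5, 6}  B3 = {2, 3, 6}  B4 = {1, 2, 3}
Tree: B1–B2, B2–B3, B3–B4
Every bag has size at most 3, so the width is 3 − 1 = 2 and tw(G) ≤ 2. Since 2–4–5–6–3–1–2 is a cycle in G, G is not acyclic. Forests are exactly the graphs of treewidth ≤ 1, so tw(G) ≥ 2. Combining the bounds, tw(G) = 2.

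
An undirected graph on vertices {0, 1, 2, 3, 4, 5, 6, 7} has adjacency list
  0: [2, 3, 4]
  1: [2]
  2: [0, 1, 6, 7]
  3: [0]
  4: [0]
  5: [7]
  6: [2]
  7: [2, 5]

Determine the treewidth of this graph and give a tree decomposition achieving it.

Each bag holds 2 vertices, so the decomposition has width 1, which upper-bounds the treewidth. G has an edge, so its treewidth is at least 1. The upper and lower bounds meet at 1, so that is the treewidth.

Treewidth 1.
One such decomposition:
Bags: B1 = {2, 6}  B2 = {0, 2}  B3 = {0, 3}  B4 = {2, 7}  B5 = {5, 7}  B6 = {0, 4}  B7 = {1, 2}
Tree: B1–B2, B2–B3, B2–B4, B4–B5, B3–B6, B4–B7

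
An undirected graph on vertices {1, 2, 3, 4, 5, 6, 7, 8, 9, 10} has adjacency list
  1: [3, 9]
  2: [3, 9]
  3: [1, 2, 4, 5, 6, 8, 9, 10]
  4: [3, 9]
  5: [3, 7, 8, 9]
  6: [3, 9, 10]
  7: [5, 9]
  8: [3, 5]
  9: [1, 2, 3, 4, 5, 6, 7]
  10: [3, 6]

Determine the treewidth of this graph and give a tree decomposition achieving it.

Treewidth 2.
One such decomposition:
Bags: B1 = {2, 3, 9}  B2 = {3, 5, 9}  B3 = {3, 4, 9}  B4 = {1, 3, 9}  B5 = {3, 6, 9}  B6 = {3, 6, 10}  B7 = {5, 7, 9}  B8 = {3, 5, 8}
Tree: B1–B2, B2–B3, B1–B4, B1–B5, B5–B6, B2–B7, B2–B8

Each bag holds 3 vertices, so the decomposition has width 2, which upper-bounds the treewidth. On the other hand G contains the 3-clique {3, 5, 8}. A clique must lie in a single bag of any decomposition, so no decomposition can have width below 2. Hence tw(G) = 2 exactly.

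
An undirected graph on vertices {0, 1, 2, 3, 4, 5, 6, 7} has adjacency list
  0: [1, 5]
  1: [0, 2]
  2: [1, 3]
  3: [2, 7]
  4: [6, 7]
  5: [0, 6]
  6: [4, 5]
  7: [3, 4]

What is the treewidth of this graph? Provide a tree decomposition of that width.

The largest bag has 3 vertices, giving width 2; this decomposition certifies tw(G) ≤ 2. For the lower bound, G contains the cycle 2–3–7–4–6–5–0–1–2, so G is not a forest; only forests have treewidth ≤ 1, hence tw(G) ≥ 2. The upper and lower bounds meet at 2, so that is the treewidth.

Treewidth 2.
One such decomposition:
Bags: B1 = {2, 3, 7}  B2 = {2, 4, 7}  B3 = {2, 4, 6}  B4 = {2, 5, 6}  B5 = {0, 2, 5}  B6 = {0, 1, 2}
Tree: B1–B2, B2–B3, B3–B4, B4–B5, B5–B6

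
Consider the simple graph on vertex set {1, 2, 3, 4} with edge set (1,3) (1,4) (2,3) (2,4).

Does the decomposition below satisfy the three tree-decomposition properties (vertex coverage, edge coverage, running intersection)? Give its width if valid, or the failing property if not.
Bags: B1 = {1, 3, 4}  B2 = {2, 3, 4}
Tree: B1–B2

Yes; width 2.

Vertex coverage: the bags together contain {1, 2, 3, 4}, the full vertex set. Edge coverage: each edge of G has both endpoints in at least one bag. Running intersection: for every vertex, the bags containing it form a connected subtree. All three properties hold, so this is a valid tree decomposition of width max|bag| − 1 = 2, and hence tw(G) ≤ 2.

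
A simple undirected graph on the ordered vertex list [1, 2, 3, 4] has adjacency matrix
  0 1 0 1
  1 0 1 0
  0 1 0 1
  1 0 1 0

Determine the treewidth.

A width-2 tree decomposition is:
Bags: B1 = {2, 3, 4}  B2 = {1, 2, 4}
Tree: B1–B2
The largest bag has 3 vertices, giving width 2; this decomposition certifies tw(G) ≤ 2. The edges 4–3–2–1–4 form a cycle, so G is not a tree and its treewidth is at least 2. Combining the bounds, tw(G) = 2.

2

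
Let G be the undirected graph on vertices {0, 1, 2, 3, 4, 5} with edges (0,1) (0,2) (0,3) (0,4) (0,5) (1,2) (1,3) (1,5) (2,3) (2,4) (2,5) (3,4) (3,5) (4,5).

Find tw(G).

4

A width-4 tree decomposition is:
Bags: B1 = {0, 1, 2, 3, 5}  B2 = {0, 2, 3, 4, 5}
Tree: B1–B2
Each bag holds 5 vertices, so the decomposition has width 4, which upper-bounds the treewidth. Conversely, {0, 1, 2, 3, 5} is a clique of size 5, and the vertices of any clique must share a bag in every tree decomposition; so some bag has ≥ 5 vertices and tw(G) ≥ 4. Combining the bounds, tw(G) = 4.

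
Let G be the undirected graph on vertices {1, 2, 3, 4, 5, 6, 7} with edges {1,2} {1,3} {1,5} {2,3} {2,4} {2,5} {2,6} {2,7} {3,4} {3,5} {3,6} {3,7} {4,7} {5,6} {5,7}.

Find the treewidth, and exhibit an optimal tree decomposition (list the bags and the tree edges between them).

Each bag holds 4 vertices, so the decomposition has width 3, which upper-bounds the treewidth. For the lower bound, the 4 vertices {2, 3, 4, 7} are pairwise adjacent, and any tree decomposition puts a clique entirely inside one bag — forcing width ≥ 3. Combining the bounds, tw(G) = 3.

Treewidth 3.
One optimal decomposition is:
Bags: B1 = {2, 3, 5, 7}  B2 = {1, 2, 3, 5}  B3 = {2, 3, 4, 7}  B4 = {2, 3, 5, 6}
Tree: B1–B2, B1–B3, B2–B4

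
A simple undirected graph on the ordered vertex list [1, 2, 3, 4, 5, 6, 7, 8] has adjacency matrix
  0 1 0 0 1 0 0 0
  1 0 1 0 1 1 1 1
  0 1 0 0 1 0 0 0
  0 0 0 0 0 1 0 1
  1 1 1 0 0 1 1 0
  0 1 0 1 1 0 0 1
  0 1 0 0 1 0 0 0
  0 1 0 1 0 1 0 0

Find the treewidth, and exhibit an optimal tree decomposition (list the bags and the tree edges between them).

Treewidth 2.
One such decomposition:
Bags: B1 = {2, 5, 7}  B2 = {2, 5, 6}  B3 = {1, 2, 5}  B4 = {2, 3, 5}  B5 = {2, 6, 8}  B6 = {4, 6, 8}
Tree: B1–B2, B2–B3, B2–B4, B2–B5, B5–B6

The largest bag has 3 vertices, giving width 2; this decomposition certifies tw(G) ≤ 2. Conversely, {2, 6, 8} is a clique of size 3, and the vertices of any clique must share a bag in every tree decomposition; so some bag has ≥ 3 vertices and tw(G) ≥ 2. Combining the bounds, tw(G) = 2.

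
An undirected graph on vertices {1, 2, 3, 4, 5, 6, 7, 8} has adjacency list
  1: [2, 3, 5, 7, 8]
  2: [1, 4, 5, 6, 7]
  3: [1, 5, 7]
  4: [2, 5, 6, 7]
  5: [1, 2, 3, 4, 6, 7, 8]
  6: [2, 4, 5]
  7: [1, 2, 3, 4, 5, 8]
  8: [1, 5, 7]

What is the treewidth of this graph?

3

A width-3 tree decomposition is:
Bags: B1 = {2, 4, 5, 7}  B2 = {1, 2, 5, 7}  B3 = {2, 4, 5, 6}  B4 = {1, 3, 5, 7}  B5 = {1, 5, 7, 8}
Tree: B1–B2, B1–B3, B2–B4, B2–B5
The largest bag has 4 vertices, giving width 3; this decomposition certifies tw(G) ≤ 3. On the other hand G contains the 4-clique {2, 4, 5, 6}. A clique must lie in a single bag of any decomposition, so no decomposition can have width below 3. Therefore the treewidth is 3.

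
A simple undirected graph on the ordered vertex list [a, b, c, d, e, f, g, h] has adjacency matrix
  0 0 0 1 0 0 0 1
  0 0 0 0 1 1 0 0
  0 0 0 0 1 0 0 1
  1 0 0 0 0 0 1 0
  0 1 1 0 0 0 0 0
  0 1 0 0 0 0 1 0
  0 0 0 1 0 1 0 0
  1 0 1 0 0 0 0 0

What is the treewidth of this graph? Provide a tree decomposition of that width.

Treewidth 2.
One such decomposition:
Bags: B1 = {b, f, g}  B2 = {b, e, g}  B3 = {c, e, g}  B4 = {c, g, h}  B5 = {a, g, h}  B6 = {a, d, g}
Tree: B1–B2, B2–B3, B3–B4, B4–B5, B5–B6

The largest bag has 3 vertices, giving width 2; this decomposition certifies tw(G) ≤ 2. For the lower bound, G contains the cycle g–f–b–e–c–h–a–d–g, so G is not a forest; only forests have treewidth ≤ 1, hence tw(G) ≥ 2. The upper and lower bounds meet at 2, so that is the treewidth.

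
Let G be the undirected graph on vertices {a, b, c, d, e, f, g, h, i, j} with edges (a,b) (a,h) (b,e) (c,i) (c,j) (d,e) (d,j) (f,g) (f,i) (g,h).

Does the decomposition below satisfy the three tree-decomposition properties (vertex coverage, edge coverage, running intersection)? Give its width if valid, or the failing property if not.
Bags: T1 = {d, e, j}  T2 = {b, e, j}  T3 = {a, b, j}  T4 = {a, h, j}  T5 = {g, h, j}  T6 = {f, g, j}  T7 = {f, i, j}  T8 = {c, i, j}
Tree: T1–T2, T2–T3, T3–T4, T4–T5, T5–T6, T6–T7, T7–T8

Every vertex of G appears in some bag (union = {a, b, c, d, e, f, g, h, i, j}); every edge is covered by a bag; and for each vertex v the set of bags containing v is connected in the bag tree. The decomposition is therefore valid. The largest bag has 3 vertices, so the width is 2.

Yes; width 2.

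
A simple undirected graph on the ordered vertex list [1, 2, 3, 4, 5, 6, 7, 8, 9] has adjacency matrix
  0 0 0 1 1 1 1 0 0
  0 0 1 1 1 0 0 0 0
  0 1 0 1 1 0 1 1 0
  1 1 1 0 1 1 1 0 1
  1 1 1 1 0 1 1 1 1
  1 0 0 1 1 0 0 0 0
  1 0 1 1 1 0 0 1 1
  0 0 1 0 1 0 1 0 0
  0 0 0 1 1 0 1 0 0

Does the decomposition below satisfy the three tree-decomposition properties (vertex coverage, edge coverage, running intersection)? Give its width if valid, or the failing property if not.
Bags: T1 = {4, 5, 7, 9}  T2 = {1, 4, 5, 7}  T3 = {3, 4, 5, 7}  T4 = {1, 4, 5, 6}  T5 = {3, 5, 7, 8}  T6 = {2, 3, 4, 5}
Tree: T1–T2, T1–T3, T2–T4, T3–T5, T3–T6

Vertex coverage: the bags together contain {1, 2, 3, 4, 5, 6, 7, 8, 9}, the full vertex set. Edge coverage: each edge of G has both endpoints in at least one bag. Running intersection: for every vertex, the bags containing it form a connected subtree. All three properties hold, so this is a valid tree decomposition of width max|bag| − 1 = 3, and hence tw(G) ≤ 3.

Yes; width 3.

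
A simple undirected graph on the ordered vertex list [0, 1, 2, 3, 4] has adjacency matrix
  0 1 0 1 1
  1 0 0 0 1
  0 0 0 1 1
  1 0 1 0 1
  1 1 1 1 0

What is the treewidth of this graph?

2

A width-2 tree decomposition is:
Bags: B1 = {0, 3, 4}  B2 = {0, 1, 4}  B3 = {2, 3, 4}
Tree: B1–B2, B1–B3
The largest bag has 3 vertices, giving width 2; this decomposition certifies tw(G) ≤ 2. Conversely, {0, 1, 4} is a clique of size 3, and the vertices of any clique must share a bag in every tree decomposition; so some bag has ≥ 3 vertices and tw(G) ≥ 2. The upper and lower bounds meet at 2, so that is the treewidth.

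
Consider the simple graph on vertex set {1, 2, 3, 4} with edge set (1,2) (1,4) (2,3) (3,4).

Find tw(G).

2

A width-2 tree decomposition is:
Bags: B1 = {2, 3, 4}  B2 = {1, 2, 4}
Tree: B1–B2
Each bag holds 3 vertices, so the decomposition has width 2, which upper-bounds the treewidth. The edges 4–3–2–1–4 form a cycle, so G is not a tree and its treewidth is at least 2. The upper and lower bounds meet at 2, so that is the treewidth.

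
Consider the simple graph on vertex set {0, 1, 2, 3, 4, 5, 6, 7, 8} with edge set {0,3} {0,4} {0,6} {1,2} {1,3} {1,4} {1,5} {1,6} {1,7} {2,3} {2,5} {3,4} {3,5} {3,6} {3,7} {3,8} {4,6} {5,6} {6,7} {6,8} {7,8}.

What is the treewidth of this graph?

3

A width-3 tree decomposition is:
Bags: B1 = {0, 3, 4, 6}  B2 = {1, 3, 4, 6}  B3 = {1, 3, 6, 7}  B4 = {1, 3, 5, 6}  B5 = {1, 2, 3, 5}  B6 = {3, 6, 7, 8}
Tree: B1–B2, B2–B3, B2–B4, B4–B5, B3–B6
Every bag has size at most 4, so the width is 4 − 1 = 3 and tw(G) ≤ 3. Conversely, {1, 2, 3, 5} is a clique of size 4, and the vertices of any clique must share a bag in every tree decomposition; so some bag has ≥ 4 vertices and tw(G) ≥ 3. The upper and lower bounds meet at 3, so that is the treewidth.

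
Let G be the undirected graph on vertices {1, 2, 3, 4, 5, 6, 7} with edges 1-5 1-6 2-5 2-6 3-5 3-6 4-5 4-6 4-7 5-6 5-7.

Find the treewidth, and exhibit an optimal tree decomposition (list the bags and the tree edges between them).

Each bag holds 3 vertices, so the decomposition has width 2, which upper-bounds the treewidth. On the other hand G contains the 3-clique {1, 5, 6}. A clique must lie in a single bag of any decomposition, so no decomposition can have width below 2. Therefore the treewidth is 2.

Treewidth 2.
Bags: B1 = {4, 5, 6}  B2 = {4, 5, 7}  B3 = {2, 5, 6}  B4 = {1, 5, 6}  B5 = {3, 5, 6}
Tree: B1–B2, B1–B3, B1–B4, B1–B5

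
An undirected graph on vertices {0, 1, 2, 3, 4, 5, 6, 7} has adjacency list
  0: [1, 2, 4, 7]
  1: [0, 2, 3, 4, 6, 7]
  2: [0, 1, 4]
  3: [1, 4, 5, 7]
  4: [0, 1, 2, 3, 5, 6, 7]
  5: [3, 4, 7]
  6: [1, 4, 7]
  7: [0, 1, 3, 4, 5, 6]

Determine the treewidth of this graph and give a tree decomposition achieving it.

Treewidth 3.
One optimal decomposition is:
Bags: B1 = {1, 3, 4, 7}  B2 = {1, 4, 6, 7}  B3 = {0, 1, 4, 7}  B4 = {0, 1, 2, 4}  B5 = {3, 4, 5, 7}
Tree: B1–B2, B2–B3, B3–B4, B1–B5

The largest bag has 4 vertices, giving width 3; this decomposition certifies tw(G) ≤ 3. On the other hand G contains the 4-clique {0, 1, 2, 4}. A clique must lie in a single bag of any decomposition, so no decomposition can have width below 3. Therefore the treewidth is 3.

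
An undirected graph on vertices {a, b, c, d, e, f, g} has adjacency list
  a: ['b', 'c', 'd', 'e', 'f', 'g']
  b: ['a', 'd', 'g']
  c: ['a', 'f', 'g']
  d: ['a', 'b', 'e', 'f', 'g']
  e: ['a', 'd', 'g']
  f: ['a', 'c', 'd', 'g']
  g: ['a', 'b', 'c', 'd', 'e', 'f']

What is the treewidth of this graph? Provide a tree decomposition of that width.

Treewidth 3.
Bags: B1 = {a, d, e, g}  B2 = {a, b, d, g}  B3 = {a, d, f, g}  B4 = {a, c, f, g}
Tree: B1–B2, B1–B3, B3–B4

The largest bag has 4 vertices, giving width 3; this decomposition certifies tw(G) ≤ 3. On the other hand G contains the 4-clique {a, d, e, g}. A clique must lie in a single bag of any decomposition, so no decomposition can have width below 3. Therefore the treewidth is 3.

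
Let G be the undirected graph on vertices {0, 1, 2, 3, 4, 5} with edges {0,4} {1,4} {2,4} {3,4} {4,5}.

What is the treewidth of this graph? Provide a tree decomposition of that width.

Treewidth 1.
One optimal decomposition is:
Bags: B1 = {1, 4}  B2 = {0, 4}  B3 = {4, 5}  B4 = {2, 4}  B5 = {3, 4}
Tree: B1–B2, B1–B3, B3–B4, B1–B5

Every bag has size at most 2, so the width is 2 − 1 = 1 and tw(G) ≤ 1. Any graph with an edge has treewidth ≥ 1, and G has the edge 4–1. Hence tw(G) = 1 exactly.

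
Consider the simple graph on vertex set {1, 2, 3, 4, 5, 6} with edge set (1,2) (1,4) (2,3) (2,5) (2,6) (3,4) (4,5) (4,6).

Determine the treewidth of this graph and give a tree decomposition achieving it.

Every bag has size at most 3, so the width is 3 − 1 = 2 and tw(G) ≤ 2. The edges 4–6–2–3–4 form a cycle, so G is not a tree and its treewidth is at least 2. Hence tw(G) = 2 exactly.

Treewidth 2.
Bags: B1 = {2, 4, 6}  B2 = {2, 3, 4}  B3 = {1, 2, 4}  B4 = {2, 4, 5}
Tree: B1–B2, B2–B3, B3–B4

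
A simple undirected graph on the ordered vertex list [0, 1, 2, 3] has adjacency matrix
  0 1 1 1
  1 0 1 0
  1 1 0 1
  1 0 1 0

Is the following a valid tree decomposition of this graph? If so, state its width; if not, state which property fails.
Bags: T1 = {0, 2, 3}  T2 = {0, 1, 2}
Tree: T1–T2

Checking the three conditions: (i) the bags cover all of {0, 1, 2, 3}; (ii) for each edge, some bag contains both endpoints; (iii) the bags containing any fixed vertex form a subtree. All hold, so the decomposition is valid with width 3 − 1 = 2.

Yes; width 2.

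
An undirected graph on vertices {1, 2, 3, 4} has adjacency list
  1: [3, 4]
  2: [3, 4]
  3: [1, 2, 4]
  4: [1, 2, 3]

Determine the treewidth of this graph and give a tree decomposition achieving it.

Every bag has size at most 3, so the width is 3 − 1 = 2 and tw(G) ≤ 2. Conversely, {1, 3, 4} is a clique of size 3, and the vertices of any clique must share a bag in every tree decomposition; so some bag has ≥ 3 vertices and tw(G) ≥ 2. The upper and lower bounds meet at 2, so that is the treewidth.

Treewidth 2.
Bags: B1 = {2, 3, 4}  B2 = {1, 3, 4}
Tree: B1–B2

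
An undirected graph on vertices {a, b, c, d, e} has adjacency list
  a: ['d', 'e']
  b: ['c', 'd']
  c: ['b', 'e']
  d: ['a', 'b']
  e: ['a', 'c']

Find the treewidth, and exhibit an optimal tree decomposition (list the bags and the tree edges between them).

The largest bag has 3 vertices, giving width 2; this decomposition certifies tw(G) ≤ 2. The edges c–e–a–d–b–c form a cycle, so G is not a tree and its treewidth is at least 2. Combining the bounds, tw(G) = 2.

Treewidth 2.
Bags: B1 = {a, c, e}  B2 = {a, c, d}  B3 = {b, c, d}
Tree: B1–B2, B2–B3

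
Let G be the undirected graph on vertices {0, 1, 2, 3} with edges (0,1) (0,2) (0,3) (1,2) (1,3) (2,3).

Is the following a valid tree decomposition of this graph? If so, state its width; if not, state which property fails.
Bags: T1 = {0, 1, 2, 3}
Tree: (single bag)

Yes; width 3.

Checking the three conditions: (i) the bags cover all of {0, 1, 2, 3}; (ii) for each edge, some bag contains both endpoints; (iii) the bags containing any fixed vertex form a subtree. All hold, so the decomposition is valid with width 4 − 1 = 3.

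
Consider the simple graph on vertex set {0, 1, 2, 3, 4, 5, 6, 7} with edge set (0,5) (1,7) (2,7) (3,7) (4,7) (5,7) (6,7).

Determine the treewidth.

1

A width-1 tree decomposition is:
Bags: B1 = {2, 7}  B2 = {5, 7}  B3 = {6, 7}  B4 = {0, 5}  B5 = {3, 7}  B6 = {4, 7}  B7 = {1, 7}
Tree: B1–B2, B1–B3, B2–B4, B1–B5, B2–B6, B5–B7
Each bag holds 2 vertices, so the decomposition has width 1, which upper-bounds the treewidth. Since G has at least one edge (e.g. 7–2), it is not an edgeless graph, so tw(G) ≥ 1. Combining the bounds, tw(G) = 1.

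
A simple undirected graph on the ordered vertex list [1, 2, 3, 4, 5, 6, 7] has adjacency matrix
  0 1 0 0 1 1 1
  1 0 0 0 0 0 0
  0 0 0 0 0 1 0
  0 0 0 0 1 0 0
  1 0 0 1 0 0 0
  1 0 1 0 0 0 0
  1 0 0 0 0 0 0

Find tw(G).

1

A width-1 tree decomposition is:
Bags: B1 = {1, 6}  B2 = {1, 7}  B3 = {1, 5}  B4 = {4, 5}  B5 = {1, 2}  B6 = {3, 6}
Tree: B1–B2, B1–B3, B3–B4, B2–B5, B1–B6
Every bag has size at most 2, so the width is 2 − 1 = 1 and tw(G) ≤ 1. Any graph with an edge has treewidth ≥ 1, and G has the edge 6–1. The upper and lower bounds meet at 1, so that is the treewidth.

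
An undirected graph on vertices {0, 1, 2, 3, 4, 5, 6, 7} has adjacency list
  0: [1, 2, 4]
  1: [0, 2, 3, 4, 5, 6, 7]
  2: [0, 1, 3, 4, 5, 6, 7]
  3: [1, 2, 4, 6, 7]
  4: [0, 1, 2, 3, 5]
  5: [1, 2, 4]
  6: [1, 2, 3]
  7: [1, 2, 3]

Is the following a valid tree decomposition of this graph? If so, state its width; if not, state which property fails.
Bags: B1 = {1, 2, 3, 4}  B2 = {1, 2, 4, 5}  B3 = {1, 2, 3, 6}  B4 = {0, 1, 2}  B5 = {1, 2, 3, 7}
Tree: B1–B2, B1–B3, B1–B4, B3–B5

No — edge (4,0) lies in no bag.

A tree decomposition must satisfy three properties: every vertex lies in some bag; for every edge, both endpoints lie together in some bag; and for every vertex, the bags containing it form a connected subtree. Here edge (4,0) lies in no bag, so the decomposition is invalid.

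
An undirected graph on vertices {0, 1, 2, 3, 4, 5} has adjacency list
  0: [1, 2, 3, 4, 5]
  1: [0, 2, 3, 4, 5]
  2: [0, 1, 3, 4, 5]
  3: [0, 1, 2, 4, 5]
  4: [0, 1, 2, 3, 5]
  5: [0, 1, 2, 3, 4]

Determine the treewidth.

A width-5 tree decomposition is:
Bags: B1 = {0, 1, 2, 3, 4, 5}
Tree: (single bag)
With just one bag of size 6, the width is 6 − 1 = 5, so tw(G) ≤ 5. For the lower bound, the 6 vertices {0, 1, 2, 3, 4, 5} are pairwise adjacent, and any tree decomposition puts a clique entirely inside one bag — forcing width ≥ 5. Hence tw(G) = 5 exactly.

5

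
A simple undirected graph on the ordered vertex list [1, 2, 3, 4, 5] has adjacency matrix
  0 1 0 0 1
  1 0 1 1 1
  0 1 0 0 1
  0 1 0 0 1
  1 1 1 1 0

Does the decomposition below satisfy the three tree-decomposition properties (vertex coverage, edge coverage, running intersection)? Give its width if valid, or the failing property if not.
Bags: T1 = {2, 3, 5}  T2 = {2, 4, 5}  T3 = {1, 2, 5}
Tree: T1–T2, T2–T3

Every vertex of G appears in some bag (union = {1, 2, 3, 4, 5}); every edge is covered by a bag; and for each vertex v the set of bags containing v is connected in the bag tree. The decomposition is therefore valid. The largest bag has 3 vertices, so the width is 2.

Yes; width 2.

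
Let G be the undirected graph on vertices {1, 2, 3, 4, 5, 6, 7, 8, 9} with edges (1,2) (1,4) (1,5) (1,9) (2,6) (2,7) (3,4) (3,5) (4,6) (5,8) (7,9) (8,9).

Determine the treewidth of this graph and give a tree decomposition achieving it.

The largest bag has 4 vertices, giving width 3; this decomposition certifies tw(G) ≤ 3. For the lower bound: the 4 vertex sets {3,4,6}, {2}, {1}, {5,7,8,9} are disjoint, each induces a connected subgraph, and every pair is joined by at least one edge of G. Contracting each set to a single vertex therefore yields K_{4} as a minor, and since treewidth is minor-monotone, tw(G) ≥ tw(K_{4}) = 3. Therefore the treewidth is 3.

Treewidth 3.
Bags: B1 = {2, 3, 4, 6}  B2 = {1, 2, 3, 4}  B3 = {1, 2, 3, 5}  B4 = {1, 2, 5, 7}  B5 = {1, 5, 7, 9}  B6 = {5, 7, 8, 9}
Tree: B1–B2, B2–B3, B3–B4, B4–B5, B5–B6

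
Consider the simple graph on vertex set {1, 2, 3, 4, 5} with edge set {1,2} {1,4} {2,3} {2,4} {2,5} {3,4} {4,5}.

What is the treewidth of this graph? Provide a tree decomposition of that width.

Each bag holds 3 vertices, so the decomposition has width 2, which upper-bounds the treewidth. For the lower bound, the 3 vertices {1, 2, 4} are pairwise adjacent, and any tree decomposition puts a clique entirely inside one bag — forcing width ≥ 2. Combining the bounds, tw(G) = 2.

Treewidth 2.
One such decomposition:
Bags: B1 = {2, 3, 4}  B2 = {1, 2, 4}  B3 = {2, 4, 5}
Tree: B1–B2, B1–B3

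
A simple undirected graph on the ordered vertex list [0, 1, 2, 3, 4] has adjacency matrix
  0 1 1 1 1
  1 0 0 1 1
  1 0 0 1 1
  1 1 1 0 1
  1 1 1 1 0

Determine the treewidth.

3

A width-3 tree decomposition is:
Bags: B1 = {0, 2, 3, 4}  B2 = {0, 1, 3, 4}
Tree: B1–B2
Each bag holds 4 vertices, so the decomposition has width 3, which upper-bounds the treewidth. Conversely, {0, 1, 3, 4} is a clique of size 4, and the vertices of any clique must share a bag in every tree decomposition; so some bag has ≥ 4 vertices and tw(G) ≥ 3. Combining the bounds, tw(G) = 3.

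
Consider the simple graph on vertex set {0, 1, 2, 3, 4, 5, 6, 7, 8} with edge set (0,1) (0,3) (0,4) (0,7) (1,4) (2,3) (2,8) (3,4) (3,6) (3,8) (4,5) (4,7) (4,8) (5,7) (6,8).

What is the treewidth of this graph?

2

A width-2 tree decomposition is:
Bags: B1 = {0, 4, 7}  B2 = {0, 3, 4}  B3 = {4, 5, 7}  B4 = {3, 4, 8}  B5 = {3, 6, 8}  B6 = {2, 3, 8}  B7 = {0, 1, 4}
Tree: B1–B2, B1–B3, B2–B4, B4–B5, B4–B6, B1–B7
Each bag holds 3 vertices, so the decomposition has width 2, which upper-bounds the treewidth. For the lower bound, the 3 vertices {2, 3, 8} are pairwise adjacent, and any tree decomposition puts a clique entirely inside one bag — forcing width ≥ 2. Combining the bounds, tw(G) = 2.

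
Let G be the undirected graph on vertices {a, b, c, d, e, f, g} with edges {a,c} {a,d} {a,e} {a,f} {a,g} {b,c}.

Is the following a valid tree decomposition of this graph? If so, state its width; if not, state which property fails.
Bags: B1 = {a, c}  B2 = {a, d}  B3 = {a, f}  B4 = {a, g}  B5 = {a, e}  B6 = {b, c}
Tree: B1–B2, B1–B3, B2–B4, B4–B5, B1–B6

Checking the three conditions: (i) the bags cover all of {a, b, c, d, e, f, g}; (ii) for each edge, some bag contains both endpoints; (iii) the bags containing any fixed vertex form a subtree. All hold, so the decomposition is valid with width 2 − 1 = 1.

Yes; width 1.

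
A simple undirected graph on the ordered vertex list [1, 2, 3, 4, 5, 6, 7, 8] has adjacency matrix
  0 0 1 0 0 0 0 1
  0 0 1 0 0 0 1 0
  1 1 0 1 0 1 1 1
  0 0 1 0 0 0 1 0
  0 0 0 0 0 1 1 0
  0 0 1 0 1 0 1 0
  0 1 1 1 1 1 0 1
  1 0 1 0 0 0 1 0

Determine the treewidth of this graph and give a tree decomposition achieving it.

Treewidth 2.
One such decomposition:
Bags: B1 = {3, 7, 8}  B2 = {3, 6, 7}  B3 = {3, 4, 7}  B4 = {5, 6, 7}  B5 = {2, 3, 7}  B6 = {1, 3, 8}
Tree: B1–B2, B2–B3, B2–B4, B1–B5, B1–B6

Each bag holds 3 vertices, so the decomposition has width 2, which upper-bounds the treewidth. On the other hand G contains the 3-clique {1, 3, 8}. A clique must lie in a single bag of any decomposition, so no decomposition can have width below 2. The upper and lower bounds meet at 2, so that is the treewidth.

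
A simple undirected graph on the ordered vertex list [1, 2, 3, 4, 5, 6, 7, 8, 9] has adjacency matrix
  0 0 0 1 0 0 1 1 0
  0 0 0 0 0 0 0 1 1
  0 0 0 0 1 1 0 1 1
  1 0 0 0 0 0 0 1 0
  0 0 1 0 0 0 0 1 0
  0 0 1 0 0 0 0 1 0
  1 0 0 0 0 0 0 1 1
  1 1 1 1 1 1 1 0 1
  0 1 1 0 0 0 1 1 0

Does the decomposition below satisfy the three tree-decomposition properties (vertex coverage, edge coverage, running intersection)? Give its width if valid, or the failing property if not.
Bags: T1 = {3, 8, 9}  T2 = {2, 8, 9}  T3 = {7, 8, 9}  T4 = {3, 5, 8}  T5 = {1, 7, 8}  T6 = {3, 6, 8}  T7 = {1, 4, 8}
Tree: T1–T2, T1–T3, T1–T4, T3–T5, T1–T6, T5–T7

Yes; width 2.

Vertex coverage: the bags together contain {1, 2, 3, 4, 5, 6, 7, 8, 9}, the full vertex set. Edge coverage: each edge of G has both endpoints in at least one bag. Running intersection: for every vertex, the bags containing it form a connected subtree. All three properties hold, so this is a valid tree decomposition of width max|bag| − 1 = 2, and hence tw(G) ≤ 2.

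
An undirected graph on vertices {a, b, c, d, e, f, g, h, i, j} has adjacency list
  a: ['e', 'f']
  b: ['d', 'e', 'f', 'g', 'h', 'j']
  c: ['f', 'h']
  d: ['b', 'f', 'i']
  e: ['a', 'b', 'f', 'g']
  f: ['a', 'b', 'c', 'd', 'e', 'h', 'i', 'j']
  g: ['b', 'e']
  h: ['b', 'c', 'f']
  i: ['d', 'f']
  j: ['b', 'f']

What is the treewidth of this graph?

2

A width-2 tree decomposition is:
Bags: B1 = {b, d, f}  B2 = {b, e, f}  B3 = {b, f, h}  B4 = {d, f, i}  B5 = {b, e, g}  B6 = {b, f, j}  B7 = {a, e, f}  B8 = {c, f, h}
Tree: B1–B2, B2–B3, B1–B4, B2–B5, B1–B6, B2–B7, B3–B8
The largest bag has 3 vertices, giving width 2; this decomposition certifies tw(G) ≤ 2. On the other hand G contains the 3-clique {b, e, g}. A clique must lie in a single bag of any decomposition, so no decomposition can have width below 2. Hence tw(G) = 2 exactly.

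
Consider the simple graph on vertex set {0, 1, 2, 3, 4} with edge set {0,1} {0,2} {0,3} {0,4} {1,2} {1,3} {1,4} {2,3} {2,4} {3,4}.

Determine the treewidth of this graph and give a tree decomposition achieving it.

Treewidth 4.
One optimal decomposition is:
Bags: B1 = {0, 1, 2, 3, 4}
Tree: (single bag)

With just one bag of size 5, the width is 5 − 1 = 4, so tw(G) ≤ 4. Conversely, {0, 1, 2, 3, 4} is a clique of size 5, and the vertices of any clique must share a bag in every tree decomposition; so some bag has ≥ 5 vertices and tw(G) ≥ 4. Combining the bounds, tw(G) = 4.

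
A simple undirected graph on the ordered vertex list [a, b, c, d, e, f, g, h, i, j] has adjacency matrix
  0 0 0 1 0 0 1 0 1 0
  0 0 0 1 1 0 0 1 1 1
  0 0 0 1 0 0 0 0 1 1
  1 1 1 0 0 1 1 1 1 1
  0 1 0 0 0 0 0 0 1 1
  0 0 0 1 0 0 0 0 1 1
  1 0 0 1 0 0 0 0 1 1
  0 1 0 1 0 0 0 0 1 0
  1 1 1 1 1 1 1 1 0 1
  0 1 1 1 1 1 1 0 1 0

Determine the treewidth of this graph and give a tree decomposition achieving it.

The largest bag has 4 vertices, giving width 3; this decomposition certifies tw(G) ≤ 3. On the other hand G contains the 4-clique {d, g, i, j}. A clique must lie in a single bag of any decomposition, so no decomposition can have width below 3. Hence tw(G) = 3 exactly.

Treewidth 3.
One such decomposition:
Bags: B1 = {b, d, i, j}  B2 = {d, g, i, j}  B3 = {c, d, i, j}  B4 = {b, e, i, j}  B5 = {d, f, i, j}  B6 = {a, d, g, i}  B7 = {b, d, h, i}
Tree: B1–B2, B2–B3, B1–B4, B1–B5, B2–B6, B1–B7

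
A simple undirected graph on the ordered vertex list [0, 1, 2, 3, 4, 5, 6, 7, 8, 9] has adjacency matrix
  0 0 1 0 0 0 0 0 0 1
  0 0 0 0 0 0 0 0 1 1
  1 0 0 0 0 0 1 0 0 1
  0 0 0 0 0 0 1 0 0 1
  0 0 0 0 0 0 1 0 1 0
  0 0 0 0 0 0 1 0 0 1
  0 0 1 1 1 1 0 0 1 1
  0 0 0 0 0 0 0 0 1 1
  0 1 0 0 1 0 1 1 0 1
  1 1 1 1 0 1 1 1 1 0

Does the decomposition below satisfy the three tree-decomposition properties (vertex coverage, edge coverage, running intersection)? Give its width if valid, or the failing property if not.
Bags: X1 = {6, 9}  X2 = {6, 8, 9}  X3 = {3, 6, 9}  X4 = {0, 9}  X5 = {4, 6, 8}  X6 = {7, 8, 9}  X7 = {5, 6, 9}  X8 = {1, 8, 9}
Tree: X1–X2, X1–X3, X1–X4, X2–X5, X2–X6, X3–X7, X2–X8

No — vertex 2 appears in no bag.

A tree decomposition must satisfy three properties: every vertex lies in some bag; for every edge, both endpoints lie together in some bag; and for every vertex, the bags containing it form a connected subtree. Here vertex 2 appears in no bag, so the decomposition is invalid.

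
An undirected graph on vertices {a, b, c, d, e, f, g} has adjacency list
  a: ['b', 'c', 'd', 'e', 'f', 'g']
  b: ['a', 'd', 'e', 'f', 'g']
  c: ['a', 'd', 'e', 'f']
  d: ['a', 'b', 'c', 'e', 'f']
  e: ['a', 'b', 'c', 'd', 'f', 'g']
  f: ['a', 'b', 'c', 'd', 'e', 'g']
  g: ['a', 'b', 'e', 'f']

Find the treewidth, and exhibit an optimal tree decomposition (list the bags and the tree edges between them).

Every bag has size at most 5, so the width is 5 − 1 = 4 and tw(G) ≤ 4. For the lower bound, the 5 vertices {a, c, d, e, f} are pairwise adjacent, and any tree decomposition puts a clique entirely inside one bag — forcing width ≥ 4. Combining the bounds, tw(G) = 4.

Treewidth 4.
Bags: B1 = {a, b, d, e, f}  B2 = {a, b, e, f, g}  B3 = {a, c, d, e, f}
Tree: B1–B2, B1–B3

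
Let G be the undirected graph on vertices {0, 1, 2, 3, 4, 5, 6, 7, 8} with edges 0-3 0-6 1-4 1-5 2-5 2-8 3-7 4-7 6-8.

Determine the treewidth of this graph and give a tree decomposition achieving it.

Each bag holds 3 vertices, so the decomposition has width 2, which upper-bounds the treewidth. Since 0–6–8–2–5–1–4–7–3–0 is a cycle in G, G is not acyclic. Forests are exactly the graphs of treewidth ≤ 1, so tw(G) ≥ 2. The upper and lower bounds meet at 2, so that is the treewidth.

Treewidth 2.
Bags: B1 = {0, 6, 8}  B2 = {0, 2, 8}  B3 = {0, 2, 5}  B4 = {0, 1, 5}  B5 = {0, 1, 4}  B6 = {0, 4, 7}  B7 = {0, 3, 7}
Tree: B1–B2, B2–B3, B3–B4, B4–B5, B5–B6, B6–B7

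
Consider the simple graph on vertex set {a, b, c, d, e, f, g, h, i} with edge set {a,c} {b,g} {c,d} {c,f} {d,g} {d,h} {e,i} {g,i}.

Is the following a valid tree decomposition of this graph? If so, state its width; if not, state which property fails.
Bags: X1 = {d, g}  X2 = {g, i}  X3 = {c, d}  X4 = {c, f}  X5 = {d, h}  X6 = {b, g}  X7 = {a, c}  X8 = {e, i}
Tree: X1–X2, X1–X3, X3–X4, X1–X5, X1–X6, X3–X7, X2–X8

Vertex coverage: the bags together contain {a, b, c, d, e, f, g, h, i}, the full vertex set. Edge coverage: each edge of G has both endpoints in at least one bag. Running intersection: for every vertex, the bags containing it form a connected subtree. All three properties hold, so this is a valid tree decomposition of width max|bag| − 1 = 1, and hence tw(G) ≤ 1.

Yes; width 1.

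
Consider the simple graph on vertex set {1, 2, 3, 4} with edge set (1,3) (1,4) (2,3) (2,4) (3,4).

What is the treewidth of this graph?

2

A width-2 tree decomposition is:
Bags: B1 = {1, 3, 4}  B2 = {2, 3, 4}
Tree: B1–B2
The largest bag has 3 vertices, giving width 2; this decomposition certifies tw(G) ≤ 2. For the lower bound, the 3 vertices {1, 3, 4} are pairwise adjacent, and any tree decomposition puts a clique entirely inside one bag — forcing width ≥ 2. Therefore the treewidth is 2.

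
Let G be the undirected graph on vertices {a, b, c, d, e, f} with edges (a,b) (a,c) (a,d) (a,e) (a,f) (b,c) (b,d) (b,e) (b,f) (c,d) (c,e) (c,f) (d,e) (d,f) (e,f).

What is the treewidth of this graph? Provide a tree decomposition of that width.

Treewidth 5.
One optimal decomposition is:
Bags: B1 = {a, b, c, d, e, f}
Tree: (single bag)

A single bag containing all 6 vertices is trivially a valid decomposition of width 5. Conversely, {a, b, c, d, e, f} is a clique of size 6, and the vertices of any clique must share a bag in every tree decomposition; so some bag has ≥ 6 vertices and tw(G) ≥ 5. Therefore the treewidth is 5.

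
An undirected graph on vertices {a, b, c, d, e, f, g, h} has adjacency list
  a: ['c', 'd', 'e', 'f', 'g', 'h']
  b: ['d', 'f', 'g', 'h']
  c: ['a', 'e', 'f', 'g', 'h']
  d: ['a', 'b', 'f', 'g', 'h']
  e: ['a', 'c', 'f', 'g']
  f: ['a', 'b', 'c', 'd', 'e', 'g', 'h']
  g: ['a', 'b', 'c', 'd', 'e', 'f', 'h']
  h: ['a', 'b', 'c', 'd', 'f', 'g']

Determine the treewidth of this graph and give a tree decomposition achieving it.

The largest bag has 5 vertices, giving width 4; this decomposition certifies tw(G) ≤ 4. Conversely, {a, c, e, f, g} is a clique of size 5, and the vertices of any clique must share a bag in every tree decomposition; so some bag has ≥ 5 vertices and tw(G) ≥ 4. The upper and lower bounds meet at 4, so that is the treewidth.

Treewidth 4.
One such decomposition:
Bags: B1 = {b, d, f, g, h}  B2 = {a, d, f, g, h}  B3 = {a, c, f, g, h}  B4 = {a, c, e, f, g}
Tree: B1–B2, B2–B3, B3–B4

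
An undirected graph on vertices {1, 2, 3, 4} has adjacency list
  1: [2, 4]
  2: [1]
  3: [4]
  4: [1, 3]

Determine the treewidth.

A width-1 tree decomposition is:
Bags: B1 = {1, 2}  B2 = {1, 4}  B3 = {3, 4}
Tree: B1–B2, B2–B3
Every bag has size at most 2, so the width is 2 − 1 = 1 and tw(G) ≤ 1. Since G has at least one edge (e.g. 2–1), it is not an edgeless graph, so tw(G) ≥ 1. Combining the bounds, tw(G) = 1.

1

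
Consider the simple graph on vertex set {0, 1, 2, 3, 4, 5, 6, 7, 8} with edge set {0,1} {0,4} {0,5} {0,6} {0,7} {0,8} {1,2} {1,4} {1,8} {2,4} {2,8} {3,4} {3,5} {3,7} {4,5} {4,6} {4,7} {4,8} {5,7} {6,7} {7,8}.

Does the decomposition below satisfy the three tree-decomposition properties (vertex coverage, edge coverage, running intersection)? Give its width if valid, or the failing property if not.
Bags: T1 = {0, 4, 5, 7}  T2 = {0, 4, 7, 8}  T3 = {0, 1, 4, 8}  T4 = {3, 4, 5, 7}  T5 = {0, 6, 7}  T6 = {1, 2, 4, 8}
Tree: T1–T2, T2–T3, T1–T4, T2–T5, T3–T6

A tree decomposition must satisfy three properties: every vertex lies in some bag; for every edge, both endpoints lie together in some bag; and for every vertex, the bags containing it form a connected subtree. Here edge (4,6) lies in no bag, so the decomposition is invalid.

No — edge (4,6) lies in no bag.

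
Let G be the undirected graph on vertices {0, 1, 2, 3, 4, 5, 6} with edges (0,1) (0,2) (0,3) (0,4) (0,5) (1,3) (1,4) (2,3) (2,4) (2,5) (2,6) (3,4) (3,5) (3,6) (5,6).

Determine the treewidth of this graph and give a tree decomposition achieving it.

The largest bag has 4 vertices, giving width 3; this decomposition certifies tw(G) ≤ 3. Conversely, {0, 1, 3, 4} is a clique of size 4, and the vertices of any clique must share a bag in every tree decomposition; so some bag has ≥ 4 vertices and tw(G) ≥ 3. Therefore the treewidth is 3.

Treewidth 3.
Bags: B1 = {0, 2, 3, 4}  B2 = {0, 2, 3, 5}  B3 = {2, 3, 5, 6}  B4 = {0, 1, 3, 4}
Tree: B1–B2, B2–B3, B1–B4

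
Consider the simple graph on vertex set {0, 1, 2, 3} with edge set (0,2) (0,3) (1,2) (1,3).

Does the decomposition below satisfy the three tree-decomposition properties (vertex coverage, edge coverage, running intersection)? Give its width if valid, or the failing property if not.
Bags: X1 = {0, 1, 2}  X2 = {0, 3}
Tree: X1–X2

No — edge (1,3) lies in no bag.

A tree decomposition must satisfy three properties: every vertex lies in some bag; for every edge, both endpoints lie together in some bag; and for every vertex, the bags containing it form a connected subtree. Here edge (1,3) lies in no bag, so the decomposition is invalid.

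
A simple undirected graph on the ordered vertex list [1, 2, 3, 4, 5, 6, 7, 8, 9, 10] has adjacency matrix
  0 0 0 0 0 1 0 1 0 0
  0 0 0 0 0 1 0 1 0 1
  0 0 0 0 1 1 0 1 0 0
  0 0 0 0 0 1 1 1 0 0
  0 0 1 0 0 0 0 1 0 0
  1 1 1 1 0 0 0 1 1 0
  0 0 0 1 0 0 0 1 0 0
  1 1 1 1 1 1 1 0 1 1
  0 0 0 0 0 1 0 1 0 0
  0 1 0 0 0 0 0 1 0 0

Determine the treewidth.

2

A width-2 tree decomposition is:
Bags: B1 = {2, 6, 8}  B2 = {2, 8, 10}  B3 = {4, 6, 8}  B4 = {1, 6, 8}  B5 = {3, 6, 8}  B6 = {3, 5, 8}  B7 = {6, 8, 9}  B8 = {4, 7, 8}
Tree: B1–B2, B1–B3, B1–B4, B1–B5, B5–B6, B5–B7, B3–B8
The largest bag has 3 vertices, giving width 2; this decomposition certifies tw(G) ≤ 2. On the other hand G contains the 3-clique {2, 8, 10}. A clique must lie in a single bag of any decomposition, so no decomposition can have width below 2. Therefore the treewidth is 2.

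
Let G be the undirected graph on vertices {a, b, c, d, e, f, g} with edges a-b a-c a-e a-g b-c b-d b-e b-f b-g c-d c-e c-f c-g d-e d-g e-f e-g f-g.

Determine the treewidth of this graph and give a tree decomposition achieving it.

Treewidth 4.
One optimal decomposition is:
Bags: B1 = {b, c, d, e, g}  B2 = {b, c, e, f, g}  B3 = {a, b, c, e, g}
Tree: B1–B2, B1–B3

The largest bag has 5 vertices, giving width 4; this decomposition certifies tw(G) ≤ 4. For the lower bound, the 5 vertices {b, c, d, e, g} are pairwise adjacent, and any tree decomposition puts a clique entirely inside one bag — forcing width ≥ 4. The upper and lower bounds meet at 4, so that is the treewidth.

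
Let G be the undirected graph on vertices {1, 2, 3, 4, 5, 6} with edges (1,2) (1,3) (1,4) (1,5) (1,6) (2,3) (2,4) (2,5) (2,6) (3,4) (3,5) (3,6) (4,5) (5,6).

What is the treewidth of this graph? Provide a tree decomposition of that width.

The largest bag has 5 vertices, giving width 4; this decomposition certifies tw(G) ≤ 4. Conversely, {1, 2, 3, 4, 5} is a clique of size 5, and the vertices of any clique must share a bag in every tree decomposition; so some bag has ≥ 5 vertices and tw(G) ≥ 4. Hence tw(G) = 4 exactly.

Treewidth 4.
Bags: B1 = {1, 2, 3, 4, 5}  B2 = {1, 2, 3, 5, 6}
Tree: B1–B2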